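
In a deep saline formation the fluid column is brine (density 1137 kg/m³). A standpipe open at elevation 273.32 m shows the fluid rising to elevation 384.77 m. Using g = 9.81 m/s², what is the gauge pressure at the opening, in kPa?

P ≈ 1240 kPa

Pressure head ψ = h − z = 384.77 − 273.32 = 111.45 m.
P = ρgψ = 1137 × 9.81 × 111.45 = 1243110 Pa ≈ 1240 kPa.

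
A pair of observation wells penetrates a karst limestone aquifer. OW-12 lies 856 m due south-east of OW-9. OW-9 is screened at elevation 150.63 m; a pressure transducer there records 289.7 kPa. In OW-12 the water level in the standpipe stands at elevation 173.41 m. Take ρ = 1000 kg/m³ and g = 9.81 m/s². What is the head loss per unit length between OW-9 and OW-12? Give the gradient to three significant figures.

Pressure head at OW-9: ψ = P/(ρg) = 289.7×1000 / (1000 × 9.81) = 29.53 m.
Total head at OW-9: h = z + ψ = 150.63 + 29.53 = 180.16 m.
Total head at OW-12: h = 173.41 m (water level in the piezometer is the total head).
Head difference: h(OW-9) − h(OW-12) = 180.16 − 173.41 = 6.75 m.
Hydraulic gradient: i = |Δh| / L = 6.75 / 856 = 0.00789.

i ≈ 0.00789 m/m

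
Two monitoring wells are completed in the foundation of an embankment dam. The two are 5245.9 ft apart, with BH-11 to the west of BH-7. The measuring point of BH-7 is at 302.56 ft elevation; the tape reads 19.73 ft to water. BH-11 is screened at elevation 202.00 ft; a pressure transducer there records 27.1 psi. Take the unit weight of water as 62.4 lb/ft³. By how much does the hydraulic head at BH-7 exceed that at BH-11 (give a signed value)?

Total head at BH-7: h = 302.56 − 19.73 = 282.83 ft.
Pressure head at BH-11: ψ = 144·P/γ = 144 × 27.1 / 62.4 = 62.54 ft.
Total head at BH-11: h = z + ψ = 202.00 + 62.54 = 264.54 ft.
Head difference: h(BH-7) − h(BH-11) = 282.83 − 264.54 = 18.29 ft.

Δh ≈ 18.29 ft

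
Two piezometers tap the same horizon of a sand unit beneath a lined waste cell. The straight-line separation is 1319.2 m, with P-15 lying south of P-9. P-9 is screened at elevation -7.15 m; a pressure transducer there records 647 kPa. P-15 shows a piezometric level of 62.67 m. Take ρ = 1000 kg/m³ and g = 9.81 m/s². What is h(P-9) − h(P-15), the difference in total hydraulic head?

Δh ≈ -3.87 m

Pressure head at P-9: ψ = P/(ρg) = 647×1000 / (1000 × 9.81) = 65.95 m.
Total head at P-9: h = z + ψ = -7.15 + 65.95 = 58.80 m.
Total head at P-15: h = 62.67 m (water level in the piezometer is the total head).
Head difference: h(P-9) − h(P-15) = 58.80 − 62.67 = -3.87 m.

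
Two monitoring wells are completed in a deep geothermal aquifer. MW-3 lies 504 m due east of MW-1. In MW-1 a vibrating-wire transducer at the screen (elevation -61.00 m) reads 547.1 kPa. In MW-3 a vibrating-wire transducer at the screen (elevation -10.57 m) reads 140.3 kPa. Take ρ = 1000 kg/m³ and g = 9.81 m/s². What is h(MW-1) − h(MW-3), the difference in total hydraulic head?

Δh ≈ -8.96 m

Pressure head at MW-1: ψ = P/(ρg) = 547.1×1000 / (1000 × 9.81) = 55.77 m.
Total head at MW-1: h = z + ψ = -61.00 + 55.77 = -5.23 m.
Pressure head at MW-3: ψ = P/(ρg) = 140.3×1000 / (1000 × 9.81) = 14.30 m.
Total head at MW-3: h = z + ψ = -10.57 + 14.30 = 3.73 m.
Head difference: h(MW-1) − h(MW-3) = -5.23 − 3.73 = -8.96 m.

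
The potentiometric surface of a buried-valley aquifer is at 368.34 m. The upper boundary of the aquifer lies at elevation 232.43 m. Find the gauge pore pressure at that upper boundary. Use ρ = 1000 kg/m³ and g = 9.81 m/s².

P ≈ 1330 kPa

Pressure head at the aquifer top: ψ = h − z = 368.34 − 232.43 = 135.91 m.
P = ρgψ = 1000 × 9.81 × 135.91 = 1333277 Pa ≈ 1330 kPa.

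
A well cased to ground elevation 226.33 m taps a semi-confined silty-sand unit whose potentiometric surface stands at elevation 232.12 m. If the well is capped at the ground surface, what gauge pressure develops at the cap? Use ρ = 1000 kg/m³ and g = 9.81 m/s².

P ≈ 56.8 kPa

Head above the cap: Δh = 232.12 − 226.33 = 5.79 m.
P = ρgΔh = 1000 × 9.81 × 5.79 = 56800 Pa ≈ 56.8 kPa.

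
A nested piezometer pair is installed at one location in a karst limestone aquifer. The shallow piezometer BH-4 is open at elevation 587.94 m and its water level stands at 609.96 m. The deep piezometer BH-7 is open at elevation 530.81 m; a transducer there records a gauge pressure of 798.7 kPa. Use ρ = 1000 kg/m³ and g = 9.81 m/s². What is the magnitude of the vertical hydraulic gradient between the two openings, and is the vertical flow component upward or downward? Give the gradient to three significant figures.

Total head at BH-4: h = 609.96 m (water level in the standpipe).
Pressure head at BH-7: ψ = P/(ρg) = 798.7×1000 / (1000 × 9.81) = 81.42 m.
Total head at BH-7: h = z + ψ = 530.81 + 81.42 = 612.23 m.
Δh = h(BH-4) − h(BH-7) = 609.96 − 612.23 = -2.27 m.
Vertical separation Δz = 587.94 − 530.81 = 57.13 m.
|i_v| = |Δh| / Δz = 2.27 / 57.13 = 0.0397.
Head is higher in the deep piezometer, so vertical flow is upward (discharge condition).

|i_v| ≈ 0.0397; vertical flow is upward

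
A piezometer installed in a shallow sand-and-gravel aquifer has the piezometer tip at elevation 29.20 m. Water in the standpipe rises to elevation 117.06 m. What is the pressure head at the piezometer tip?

Total head h = 117.06 m (the water-surface elevation in the piezometer).
Pressure head ψ = h − z = 117.06 − 29.20 = 87.86 m.

ψ ≈ 87.86 m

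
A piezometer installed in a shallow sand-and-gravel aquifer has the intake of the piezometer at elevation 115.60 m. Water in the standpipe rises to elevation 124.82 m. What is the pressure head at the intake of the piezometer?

ψ ≈ 9.22 m

Total head h = 124.82 m (the water-surface elevation in the piezometer).
Pressure head ψ = h − z = 124.82 − 115.60 = 9.22 m.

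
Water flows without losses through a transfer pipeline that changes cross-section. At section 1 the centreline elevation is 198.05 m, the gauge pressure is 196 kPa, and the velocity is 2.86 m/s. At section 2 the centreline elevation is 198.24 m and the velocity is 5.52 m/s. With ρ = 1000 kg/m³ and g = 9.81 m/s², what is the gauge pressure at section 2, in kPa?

P₂ ≈ 183 kPa

Pressure head at 1: ψ₁ = P₁/(ρg) = 196×1000 / (1000 × 9.81) = 19.98 m.
Velocity heads: v₁²/2g = 2.86²/19.62 = 0.417 m; v₂²/2g = 5.52²/19.62 = 1.553 m.
Total head H = z₁ + ψ₁ + v₁²/2g = 198.05 + 19.98 + 0.417 = 218.45 m.
ψ₂ = H − z₂ − v₂²/2g = 218.45 − 198.24 − 1.553 = 18.66 m.
P₂ = ρgψ₂ = 1000 × 9.81 × 18.66 ≈ 183 kPa.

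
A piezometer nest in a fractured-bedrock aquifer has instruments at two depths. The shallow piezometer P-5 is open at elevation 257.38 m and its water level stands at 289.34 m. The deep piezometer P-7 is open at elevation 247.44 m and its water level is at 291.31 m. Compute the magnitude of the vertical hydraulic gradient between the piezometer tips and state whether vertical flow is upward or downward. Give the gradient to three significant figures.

Total head at P-5: h = 289.34 m (water level in the standpipe).
Total head at P-7: h = 291.31 m.
Δh = h(P-5) − h(P-7) = 289.34 − 291.31 = -1.97 m.
Vertical separation Δz = 257.38 − 247.44 = 9.94 m.
|i_v| = |Δh| / Δz = 1.97 / 9.94 = 0.198.
Head is higher in the deep piezometer, so vertical flow is upward (discharge condition).

|i_v| ≈ 0.198; vertical flow is upward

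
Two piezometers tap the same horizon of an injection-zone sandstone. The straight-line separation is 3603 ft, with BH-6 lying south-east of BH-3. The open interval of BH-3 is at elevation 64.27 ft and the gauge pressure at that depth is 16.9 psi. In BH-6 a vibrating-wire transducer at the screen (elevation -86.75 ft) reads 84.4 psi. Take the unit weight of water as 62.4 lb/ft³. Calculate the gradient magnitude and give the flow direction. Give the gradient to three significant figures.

Pressure head at BH-3: ψ = 144·P/γ = 144 × 16.9 / 62.4 = 39.00 ft.
Total head at BH-3: h = z + ψ = 64.27 + 39.00 = 103.27 ft.
Pressure head at BH-6: ψ = 144·P/γ = 144 × 84.4 / 62.4 = 194.77 ft.
Total head at BH-6: h = z + ψ = -86.75 + 194.77 = 108.02 ft.
Head difference: h(BH-3) − h(BH-6) = 103.27 − 108.02 = -4.75 ft.
Hydraulic gradient: i = |Δh| / L = 4.75 / 3603 = 0.00132.
Flow is from higher to lower head: from BH-6 toward BH-3, i.e. toward the north-west.

i ≈ 0.00132; groundwater flows toward the north-west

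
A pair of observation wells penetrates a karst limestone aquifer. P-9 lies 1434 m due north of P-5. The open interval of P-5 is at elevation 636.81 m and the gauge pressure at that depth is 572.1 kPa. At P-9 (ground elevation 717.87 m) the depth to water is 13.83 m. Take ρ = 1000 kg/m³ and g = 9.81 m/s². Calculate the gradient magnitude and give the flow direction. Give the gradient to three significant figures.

Pressure head at P-5: ψ = P/(ρg) = 572.1×1000 / (1000 × 9.81) = 58.32 m.
Total head at P-5: h = z + ψ = 636.81 + 58.32 = 695.13 m.
Total head at P-9: h = 717.87 − 13.83 = 704.04 m.
Head difference: h(P-5) − h(P-9) = 695.13 − 704.04 = -8.91 m.
Hydraulic gradient: i = |Δh| / L = 8.91 / 1434 = 0.00621.
Flow is from higher to lower head: from P-9 toward P-5, i.e. toward the south.

i ≈ 0.00621; groundwater flows toward the south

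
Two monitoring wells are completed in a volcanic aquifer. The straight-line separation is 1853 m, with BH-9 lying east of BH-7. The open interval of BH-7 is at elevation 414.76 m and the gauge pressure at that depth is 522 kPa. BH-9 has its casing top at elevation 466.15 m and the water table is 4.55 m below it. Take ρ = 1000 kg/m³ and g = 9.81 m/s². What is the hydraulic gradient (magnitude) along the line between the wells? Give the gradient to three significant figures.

Pressure head at BH-7: ψ = P/(ρg) = 522×1000 / (1000 × 9.81) = 53.21 m.
Total head at BH-7: h = z + ψ = 414.76 + 53.21 = 467.97 m.
Total head at BH-9: h = 466.15 − 4.55 = 461.60 m.
Head difference: h(BH-7) − h(BH-9) = 467.97 − 461.60 = 6.37 m.
Hydraulic gradient: i = |Δh| / L = 6.37 / 1853 = 0.00344.

i ≈ 0.00344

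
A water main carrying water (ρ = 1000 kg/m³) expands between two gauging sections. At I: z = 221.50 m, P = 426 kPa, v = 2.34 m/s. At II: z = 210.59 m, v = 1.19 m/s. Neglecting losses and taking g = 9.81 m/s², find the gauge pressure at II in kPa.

P₂ ≈ 535 kPa

Pressure head at I: ψ₁ = P₁/(ρg) = 426×1000 / (1000 × 9.81) = 43.43 m.
Velocity heads: v₁²/2g = 2.34²/19.62 = 0.279 m; v₂²/2g = 1.19²/19.62 = 0.072 m.
Total head H = z₁ + ψ₁ + v₁²/2g = 221.50 + 43.43 + 0.279 = 265.21 m.
ψ₂ = H − z₂ − v₂²/2g = 265.21 − 210.59 − 0.072 = 54.55 m.
P₂ = ρgψ₂ = 1000 × 9.81 × 54.55 ≈ 535 kPa.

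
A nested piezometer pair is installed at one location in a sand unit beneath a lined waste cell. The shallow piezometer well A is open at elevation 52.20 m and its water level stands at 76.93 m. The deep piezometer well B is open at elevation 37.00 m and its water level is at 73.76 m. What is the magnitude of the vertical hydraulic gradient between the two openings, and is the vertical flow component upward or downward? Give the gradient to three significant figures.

Total head at well A: h = 76.93 m (water level in the standpipe).
Total head at well B: h = 73.76 m.
Δh = h(well A) − h(well B) = 76.93 − 73.76 = 3.17 m.
Vertical separation Δz = 52.20 − 37.00 = 15.20 m.
|i_v| = |Δh| / Δz = 3.17 / 15.20 = 0.209.
Head is higher in the shallow piezometer, so vertical flow is downward (recharge condition).

|i_v| ≈ 0.209; vertical flow is downward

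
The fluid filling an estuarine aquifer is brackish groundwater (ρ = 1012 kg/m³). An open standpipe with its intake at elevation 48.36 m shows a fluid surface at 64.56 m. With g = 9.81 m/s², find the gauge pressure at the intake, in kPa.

P ≈ 161 kPa

Pressure head ψ = h − z = 64.56 − 48.36 = 16.20 m.
P = ρgψ = 1012 × 9.81 × 16.20 = 160829 Pa ≈ 161 kPa.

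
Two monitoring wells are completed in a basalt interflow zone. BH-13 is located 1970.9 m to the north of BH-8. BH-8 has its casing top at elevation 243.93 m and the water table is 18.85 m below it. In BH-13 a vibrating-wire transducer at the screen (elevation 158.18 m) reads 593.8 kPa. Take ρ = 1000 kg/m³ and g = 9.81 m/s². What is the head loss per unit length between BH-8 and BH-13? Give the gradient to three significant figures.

i ≈ 0.00323 m/m

Total head at BH-8: h = 243.93 − 18.85 = 225.08 m.
Pressure head at BH-13: ψ = P/(ρg) = 593.8×1000 / (1000 × 9.81) = 60.53 m.
Total head at BH-13: h = z + ψ = 158.18 + 60.53 = 218.71 m.
Head difference: h(BH-8) − h(BH-13) = 225.08 − 218.71 = 6.37 m.
Hydraulic gradient: i = |Δh| / L = 6.37 / 1970.9 = 0.00323.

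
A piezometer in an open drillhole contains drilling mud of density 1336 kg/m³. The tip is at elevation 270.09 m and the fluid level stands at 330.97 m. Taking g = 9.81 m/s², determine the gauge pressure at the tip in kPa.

P ≈ 798 kPa

Pressure head ψ = h − z = 330.97 − 270.09 = 60.88 m.
P = ρgψ = 1336 × 9.81 × 60.88 = 797903 Pa ≈ 798 kPa.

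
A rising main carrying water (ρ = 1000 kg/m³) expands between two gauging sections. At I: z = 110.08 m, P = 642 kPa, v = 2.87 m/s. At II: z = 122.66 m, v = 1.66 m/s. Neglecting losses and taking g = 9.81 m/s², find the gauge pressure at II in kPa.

P₂ ≈ 521 kPa

Pressure head at I: ψ₁ = P₁/(ρg) = 642×1000 / (1000 × 9.81) = 65.44 m.
Velocity heads: v₁²/2g = 2.87²/19.62 = 0.420 m; v₂²/2g = 1.66²/19.62 = 0.140 m.
Total head H = z₁ + ψ₁ + v₁²/2g = 110.08 + 65.44 + 0.420 = 175.94 m.
ψ₂ = H − z₂ − v₂²/2g = 175.94 − 122.66 − 0.140 = 53.14 m.
P₂ = ρgψ₂ = 1000 × 9.81 × 53.14 ≈ 521 kPa.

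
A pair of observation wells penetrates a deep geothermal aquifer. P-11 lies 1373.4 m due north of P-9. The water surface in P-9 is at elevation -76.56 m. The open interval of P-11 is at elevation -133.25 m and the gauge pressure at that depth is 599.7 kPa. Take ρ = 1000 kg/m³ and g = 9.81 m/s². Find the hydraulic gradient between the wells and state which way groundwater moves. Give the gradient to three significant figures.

i ≈ 0.00323; groundwater flows toward the south

Total head at P-9: h = -76.56 m (water level in the piezometer is the total head).
Pressure head at P-11: ψ = P/(ρg) = 599.7×1000 / (1000 × 9.81) = 61.13 m.
Total head at P-11: h = z + ψ = -133.25 + 61.13 = -72.12 m.
Head difference: h(P-9) − h(P-11) = -76.56 − (-72.12) = -4.44 m.
Hydraulic gradient: i = |Δh| / L = 4.44 / 1373.4 = 0.00323.
Flow is from higher to lower head: from P-11 toward P-9, i.e. toward the south.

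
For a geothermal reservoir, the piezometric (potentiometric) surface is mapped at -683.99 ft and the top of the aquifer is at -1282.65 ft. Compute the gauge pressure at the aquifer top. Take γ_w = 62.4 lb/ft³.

Pressure head at the aquifer top: ψ = h − z = -683.99 − (-1282.65) = 598.66 ft.
P = γψ/144 = 62.4 × 598.66 / 144 = 259 psi.

P ≈ 259 psi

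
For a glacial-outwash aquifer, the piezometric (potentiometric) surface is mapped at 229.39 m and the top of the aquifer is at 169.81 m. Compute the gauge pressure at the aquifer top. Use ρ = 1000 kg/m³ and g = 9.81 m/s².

P ≈ 584 kPa

Pressure head at the aquifer top: ψ = h − z = 229.39 − 169.81 = 59.58 m.
P = ρgψ = 1000 × 9.81 × 59.58 = 584480 Pa ≈ 584 kPa.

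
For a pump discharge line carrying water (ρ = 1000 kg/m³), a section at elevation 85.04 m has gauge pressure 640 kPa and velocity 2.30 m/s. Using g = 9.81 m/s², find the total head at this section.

Pressure head ψ = P/(ρg) = 640×1000 / (1000 × 9.81) = 65.24 m.
Velocity head = v²/(2g) = 2.30² / (2 × 9.81) = 0.270 m.
h = z + ψ + v²/(2g) = 85.04 + 65.24 + 0.270 = 150.55 m.

h ≈ 150.55 m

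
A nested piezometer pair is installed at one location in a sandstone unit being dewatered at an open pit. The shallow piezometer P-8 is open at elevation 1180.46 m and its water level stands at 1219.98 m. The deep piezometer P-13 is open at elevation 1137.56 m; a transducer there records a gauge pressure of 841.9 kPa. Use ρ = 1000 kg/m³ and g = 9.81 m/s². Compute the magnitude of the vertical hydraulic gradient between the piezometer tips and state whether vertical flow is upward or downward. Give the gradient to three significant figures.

Total head at P-8: h = 1219.98 m (water level in the standpipe).
Pressure head at P-13: ψ = P/(ρg) = 841.9×1000 / (1000 × 9.81) = 85.82 m.
Total head at P-13: h = z + ψ = 1137.56 + 85.82 = 1223.38 m.
Δh = h(P-8) − h(P-13) = 1219.98 − 1223.38 = -3.40 m.
Vertical separation Δz = 1180.46 − 1137.56 = 42.90 m.
|i_v| = |Δh| / Δz = 3.40 / 42.90 = 0.0793.
Head is higher in the deep piezometer, so vertical flow is upward (discharge condition).

|i_v| ≈ 0.0793; vertical flow is upward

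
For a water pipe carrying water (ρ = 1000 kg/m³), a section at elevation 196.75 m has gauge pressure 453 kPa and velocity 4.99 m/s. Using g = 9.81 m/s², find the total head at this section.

Pressure head ψ = P/(ρg) = 453×1000 / (1000 × 9.81) = 46.18 m.
Velocity head = v²/(2g) = 4.99² / (2 × 9.81) = 1.269 m.
h = z + ψ + v²/(2g) = 196.75 + 46.18 + 1.269 = 244.20 m.

h ≈ 244.20 m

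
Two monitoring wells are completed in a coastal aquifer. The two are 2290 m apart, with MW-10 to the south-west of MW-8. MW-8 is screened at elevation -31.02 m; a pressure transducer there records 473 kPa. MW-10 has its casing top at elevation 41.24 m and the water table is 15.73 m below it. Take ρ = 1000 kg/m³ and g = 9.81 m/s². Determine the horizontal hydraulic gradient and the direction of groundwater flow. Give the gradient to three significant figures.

i ≈ 0.00363; groundwater flows toward the north-east

Pressure head at MW-8: ψ = P/(ρg) = 473×1000 / (1000 × 9.81) = 48.22 m.
Total head at MW-8: h = z + ψ = -31.02 + 48.22 = 17.20 m.
Total head at MW-10: h = 41.24 − 15.73 = 25.51 m.
Head difference: h(MW-8) − h(MW-10) = 17.20 − 25.51 = -8.31 m.
Hydraulic gradient: i = |Δh| / L = 8.31 / 2290 = 0.00363.
Flow is from higher to lower head: from MW-10 toward MW-8, i.e. toward the north-east.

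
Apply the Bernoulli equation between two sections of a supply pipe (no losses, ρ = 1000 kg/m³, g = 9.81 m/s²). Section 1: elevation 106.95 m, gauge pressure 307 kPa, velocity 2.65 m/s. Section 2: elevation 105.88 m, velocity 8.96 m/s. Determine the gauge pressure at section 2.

Pressure head at 1: ψ₁ = P₁/(ρg) = 307×1000 / (1000 × 9.81) = 31.29 m.
Velocity heads: v₁²/2g = 2.65²/19.62 = 0.358 m; v₂²/2g = 8.96²/19.62 = 4.092 m.
Total head H = z₁ + ψ₁ + v₁²/2g = 106.95 + 31.29 + 0.358 = 138.60 m.
ψ₂ = H − z₂ − v₂²/2g = 138.60 − 105.88 − 4.092 = 28.63 m.
P₂ = ρgψ₂ = 1000 × 9.81 × 28.63 ≈ 281 kPa.

P₂ ≈ 281 kPa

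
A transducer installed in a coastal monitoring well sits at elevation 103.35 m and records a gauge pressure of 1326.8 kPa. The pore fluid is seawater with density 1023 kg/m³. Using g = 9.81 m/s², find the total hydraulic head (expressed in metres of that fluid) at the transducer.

ψ = P/(ρg) = 1326.8×1000 / (1023 × 9.81) = 132.21 m.
h = z + ψ = 103.35 + 132.21 = 235.56 m.

h ≈ 235.56 m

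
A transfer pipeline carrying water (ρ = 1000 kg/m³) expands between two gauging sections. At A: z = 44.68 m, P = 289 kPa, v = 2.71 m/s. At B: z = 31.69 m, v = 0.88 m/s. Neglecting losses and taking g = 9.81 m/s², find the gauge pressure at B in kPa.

P₂ ≈ 420 kPa

Pressure head at A: ψ₁ = P₁/(ρg) = 289×1000 / (1000 × 9.81) = 29.46 m.
Velocity heads: v₁²/2g = 2.71²/19.62 = 0.374 m; v₂²/2g = 0.88²/19.62 = 0.039 m.
Total head H = z₁ + ψ₁ + v₁²/2g = 44.68 + 29.46 + 0.374 = 74.51 m.
ψ₂ = H − z₂ − v₂²/2g = 74.51 − 31.69 − 0.039 = 42.78 m.
P₂ = ρgψ₂ = 1000 × 9.81 × 42.78 ≈ 420 kPa.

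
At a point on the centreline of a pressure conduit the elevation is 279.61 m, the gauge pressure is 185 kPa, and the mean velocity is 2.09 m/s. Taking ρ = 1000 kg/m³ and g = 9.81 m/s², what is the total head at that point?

Pressure head ψ = P/(ρg) = 185×1000 / (1000 × 9.81) = 18.86 m.
Velocity head = v²/(2g) = 2.09² / (2 × 9.81) = 0.223 m.
h = z + ψ + v²/(2g) = 279.61 + 18.86 + 0.223 = 298.69 m.

h ≈ 298.69 m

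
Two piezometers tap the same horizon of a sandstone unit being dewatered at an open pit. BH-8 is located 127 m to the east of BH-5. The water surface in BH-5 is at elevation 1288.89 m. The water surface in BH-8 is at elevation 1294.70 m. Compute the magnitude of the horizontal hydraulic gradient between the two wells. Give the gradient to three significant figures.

i ≈ 0.0457

Total head at BH-5: h = 1288.89 m (water level in the piezometer is the total head).
Total head at BH-8: h = 1294.70 m (water level in the piezometer is the total head).
Head difference: h(BH-5) − h(BH-8) = 1288.89 − 1294.70 = -5.81 m.
Hydraulic gradient: i = |Δh| / L = 5.81 / 127 = 0.0457.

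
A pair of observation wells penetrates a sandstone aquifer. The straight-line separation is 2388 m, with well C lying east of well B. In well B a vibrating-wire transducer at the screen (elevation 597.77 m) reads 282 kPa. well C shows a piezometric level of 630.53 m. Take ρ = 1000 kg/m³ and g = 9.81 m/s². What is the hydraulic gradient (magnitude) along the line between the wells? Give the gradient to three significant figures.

i ≈ 0.00168

Pressure head at well B: ψ = P/(ρg) = 282×1000 / (1000 × 9.81) = 28.75 m.
Total head at well B: h = z + ψ = 597.77 + 28.75 = 626.52 m.
Total head at well C: h = 630.53 m (water level in the piezometer is the total head).
Head difference: h(well B) − h(well C) = 626.52 − 630.53 = -4.01 m.
Hydraulic gradient: i = |Δh| / L = 4.01 / 2388 = 0.00168.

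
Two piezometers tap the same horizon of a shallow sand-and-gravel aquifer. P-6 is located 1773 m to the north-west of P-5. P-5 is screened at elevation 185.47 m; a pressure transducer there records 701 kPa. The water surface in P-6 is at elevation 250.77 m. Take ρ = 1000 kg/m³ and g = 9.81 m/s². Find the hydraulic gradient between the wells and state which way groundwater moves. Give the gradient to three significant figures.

Pressure head at P-5: ψ = P/(ρg) = 701×1000 / (1000 × 9.81) = 71.46 m.
Total head at P-5: h = z + ψ = 185.47 + 71.46 = 256.93 m.
Total head at P-6: h = 250.77 m (water level in the piezometer is the total head).
Head difference: h(P-5) − h(P-6) = 256.93 − 250.77 = 6.16 m.
Hydraulic gradient: i = |Δh| / L = 6.16 / 1773 = 0.00347.
Flow is from higher to lower head: from P-5 toward P-6, i.e. toward the north-west.

i ≈ 0.00347; groundwater flows toward the north-west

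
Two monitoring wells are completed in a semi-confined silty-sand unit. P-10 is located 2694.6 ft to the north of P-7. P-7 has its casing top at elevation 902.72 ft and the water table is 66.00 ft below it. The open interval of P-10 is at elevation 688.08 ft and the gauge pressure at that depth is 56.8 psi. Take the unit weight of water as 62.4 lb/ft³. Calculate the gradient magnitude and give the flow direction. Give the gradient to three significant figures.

Total head at P-7: h = 902.72 − 66.00 = 836.72 ft.
Pressure head at P-10: ψ = 144·P/γ = 144 × 56.8 / 62.4 = 131.08 ft.
Total head at P-10: h = z + ψ = 688.08 + 131.08 = 819.16 ft.
Head difference: h(P-7) − h(P-10) = 836.72 − 819.16 = 17.56 ft.
Hydraulic gradient: i = |Δh| / L = 17.56 / 2694.6 = 0.00652.
Flow is from higher to lower head: from P-7 toward P-10, i.e. toward the north.

i ≈ 0.00652; groundwater flows toward the north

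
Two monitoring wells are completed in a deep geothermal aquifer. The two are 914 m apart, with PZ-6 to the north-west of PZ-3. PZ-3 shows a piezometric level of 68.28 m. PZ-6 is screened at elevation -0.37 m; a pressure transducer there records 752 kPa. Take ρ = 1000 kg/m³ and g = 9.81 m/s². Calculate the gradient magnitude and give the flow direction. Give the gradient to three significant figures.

i ≈ 0.00876; groundwater flows toward the south-east

Total head at PZ-3: h = 68.28 m (water level in the piezometer is the total head).
Pressure head at PZ-6: ψ = P/(ρg) = 752×1000 / (1000 × 9.81) = 76.66 m.
Total head at PZ-6: h = z + ψ = -0.37 + 76.66 = 76.29 m.
Head difference: h(PZ-3) − h(PZ-6) = 68.28 − 76.29 = -8.01 m.
Hydraulic gradient: i = |Δh| / L = 8.01 / 914 = 0.00876.
Flow is from higher to lower head: from PZ-6 toward PZ-3, i.e. toward the south-east.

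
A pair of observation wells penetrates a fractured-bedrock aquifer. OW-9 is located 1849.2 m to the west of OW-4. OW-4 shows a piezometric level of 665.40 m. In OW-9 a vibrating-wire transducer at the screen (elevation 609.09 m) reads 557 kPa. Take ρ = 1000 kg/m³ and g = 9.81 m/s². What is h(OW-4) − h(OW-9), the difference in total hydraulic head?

Total head at OW-4: h = 665.40 m (water level in the piezometer is the total head).
Pressure head at OW-9: ψ = P/(ρg) = 557×1000 / (1000 × 9.81) = 56.78 m.
Total head at OW-9: h = z + ψ = 609.09 + 56.78 = 665.87 m.
Head difference: h(OW-4) − h(OW-9) = 665.40 − 665.87 = -0.47 m.

Δh ≈ -0.47 m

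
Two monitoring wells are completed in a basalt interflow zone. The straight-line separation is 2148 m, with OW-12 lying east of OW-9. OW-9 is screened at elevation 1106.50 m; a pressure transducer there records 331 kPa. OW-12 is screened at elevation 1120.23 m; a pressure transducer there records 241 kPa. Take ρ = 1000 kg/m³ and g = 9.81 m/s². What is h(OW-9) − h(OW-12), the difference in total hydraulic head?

Pressure head at OW-9: ψ = P/(ρg) = 331×1000 / (1000 × 9.81) = 33.74 m.
Total head at OW-9: h = z + ψ = 1106.50 + 33.74 = 1140.24 m.
Pressure head at OW-12: ψ = P/(ρg) = 241×1000 / (1000 × 9.81) = 24.57 m.
Total head at OW-12: h = z + ψ = 1120.23 + 24.57 = 1144.80 m.
Head difference: h(OW-9) − h(OW-12) = 1140.24 − 1144.80 = -4.56 m.

Δh ≈ -4.56 m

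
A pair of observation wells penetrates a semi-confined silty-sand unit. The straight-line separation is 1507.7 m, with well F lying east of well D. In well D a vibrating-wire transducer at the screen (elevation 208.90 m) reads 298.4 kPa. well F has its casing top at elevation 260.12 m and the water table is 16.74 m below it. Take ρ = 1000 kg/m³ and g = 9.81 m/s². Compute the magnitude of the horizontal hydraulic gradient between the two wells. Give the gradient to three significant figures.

i ≈ 0.00269

Pressure head at well D: ψ = P/(ρg) = 298.4×1000 / (1000 × 9.81) = 30.42 m.
Total head at well D: h = z + ψ = 208.90 + 30.42 = 239.32 m.
Total head at well F: h = 260.12 − 16.74 = 243.38 m.
Head difference: h(well D) − h(well F) = 239.32 − 243.38 = -4.06 m.
Hydraulic gradient: i = |Δh| / L = 4.06 / 1507.7 = 0.00269.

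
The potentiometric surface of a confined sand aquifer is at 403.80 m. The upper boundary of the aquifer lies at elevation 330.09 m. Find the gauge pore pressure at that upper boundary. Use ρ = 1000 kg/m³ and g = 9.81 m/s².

P ≈ 723 kPa

Pressure head at the aquifer top: ψ = h − z = 403.80 − 330.09 = 73.71 m.
P = ρgψ = 1000 × 9.81 × 73.71 = 723095 Pa ≈ 723 kPa.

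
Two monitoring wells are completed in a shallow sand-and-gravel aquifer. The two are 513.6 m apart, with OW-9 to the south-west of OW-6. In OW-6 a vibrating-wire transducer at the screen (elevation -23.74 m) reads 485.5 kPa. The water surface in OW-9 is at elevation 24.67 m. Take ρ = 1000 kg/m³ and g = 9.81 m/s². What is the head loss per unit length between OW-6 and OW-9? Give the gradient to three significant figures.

Pressure head at OW-6: ψ = P/(ρg) = 485.5×1000 / (1000 × 9.81) = 49.49 m.
Total head at OW-6: h = z + ψ = -23.74 + 49.49 = 25.75 m.
Total head at OW-9: h = 24.67 m (water level in the piezometer is the total head).
Head difference: h(OW-6) − h(OW-9) = 25.75 − 24.67 = 1.08 m.
Hydraulic gradient: i = |Δh| / L = 1.08 / 513.6 = 0.00210.

i ≈ 0.00210 m/m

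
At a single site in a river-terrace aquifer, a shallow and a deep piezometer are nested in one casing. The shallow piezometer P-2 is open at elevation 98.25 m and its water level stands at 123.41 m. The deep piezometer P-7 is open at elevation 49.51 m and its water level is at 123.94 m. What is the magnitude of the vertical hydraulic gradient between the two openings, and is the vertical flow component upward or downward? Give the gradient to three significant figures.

Total head at P-2: h = 123.41 m (water level in the standpipe).
Total head at P-7: h = 123.94 m.
Δh = h(P-2) − h(P-7) = 123.41 − 123.94 = -0.53 m.
Vertical separation Δz = 98.25 − 49.51 = 48.74 m.
|i_v| = |Δh| / Δz = 0.53 / 48.74 = 0.0109.
Head is higher in the deep piezometer, so vertical flow is upward (discharge condition).

|i_v| ≈ 0.0109; vertical flow is upward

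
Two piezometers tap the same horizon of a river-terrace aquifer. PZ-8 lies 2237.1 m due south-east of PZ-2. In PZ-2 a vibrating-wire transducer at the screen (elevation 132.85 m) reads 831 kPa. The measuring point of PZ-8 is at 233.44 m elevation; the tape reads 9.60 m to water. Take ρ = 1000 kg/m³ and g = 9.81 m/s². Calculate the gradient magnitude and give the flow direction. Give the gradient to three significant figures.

i ≈ 0.00281; groundwater flows toward the north-west

Pressure head at PZ-2: ψ = P/(ρg) = 831×1000 / (1000 × 9.81) = 84.71 m.
Total head at PZ-2: h = z + ψ = 132.85 + 84.71 = 217.56 m.
Total head at PZ-8: h = 233.44 − 9.60 = 223.84 m.
Head difference: h(PZ-2) − h(PZ-8) = 217.56 − 223.84 = -6.28 m.
Hydraulic gradient: i = |Δh| / L = 6.28 / 2237.1 = 0.00281.
Flow is from higher to lower head: from PZ-8 toward PZ-2, i.e. toward the north-west.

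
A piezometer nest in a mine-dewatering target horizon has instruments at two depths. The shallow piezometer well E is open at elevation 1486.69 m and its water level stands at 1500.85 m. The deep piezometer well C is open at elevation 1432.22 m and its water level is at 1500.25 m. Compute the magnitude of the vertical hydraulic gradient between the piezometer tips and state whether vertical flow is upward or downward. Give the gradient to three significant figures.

|i_v| ≈ 0.0110; vertical flow is downward

Total head at well E: h = 1500.85 m (water level in the standpipe).
Total head at well C: h = 1500.25 m.
Δh = h(well E) − h(well C) = 1500.85 − 1500.25 = 0.60 m.
Vertical separation Δz = 1486.69 − 1432.22 = 54.47 m.
|i_v| = |Δh| / Δz = 0.60 / 54.47 = 0.0110.
Head is higher in the shallow piezometer, so vertical flow is downward (recharge condition).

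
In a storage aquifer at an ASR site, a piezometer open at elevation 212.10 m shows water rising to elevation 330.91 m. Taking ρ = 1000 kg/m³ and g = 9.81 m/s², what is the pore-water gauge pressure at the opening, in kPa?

Pressure head ψ = h − z = 330.91 − 212.10 = 118.81 m.
P = ρgψ = 1000 × 9.81 × 118.81 = 1165526 Pa ≈ 1170 kPa.

P ≈ 1170 kPa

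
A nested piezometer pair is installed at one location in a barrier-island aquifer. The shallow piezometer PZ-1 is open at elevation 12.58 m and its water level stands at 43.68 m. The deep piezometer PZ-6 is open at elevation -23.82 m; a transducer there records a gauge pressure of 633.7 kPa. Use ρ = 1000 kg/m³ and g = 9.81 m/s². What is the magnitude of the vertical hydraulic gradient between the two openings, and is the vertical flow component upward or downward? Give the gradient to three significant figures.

|i_v| ≈ 0.0797; vertical flow is downward

Total head at PZ-1: h = 43.68 m (water level in the standpipe).
Pressure head at PZ-6: ψ = P/(ρg) = 633.7×1000 / (1000 × 9.81) = 64.60 m.
Total head at PZ-6: h = z + ψ = -23.82 + 64.60 = 40.78 m.
Δh = h(PZ-1) − h(PZ-6) = 43.68 − 40.78 = 2.90 m.
Vertical separation Δz = 12.58 − (-23.82) = 36.40 m.
|i_v| = |Δh| / Δz = 2.90 / 36.40 = 0.0797.
Head is higher in the shallow piezometer, so vertical flow is downward (recharge condition).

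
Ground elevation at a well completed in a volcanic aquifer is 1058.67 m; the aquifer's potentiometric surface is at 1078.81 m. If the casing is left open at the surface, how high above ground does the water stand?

≈ 20.14 m above ground

Water rises to the potentiometric surface, so the rise above ground = 1078.81 − 1058.67 = 20.14 m.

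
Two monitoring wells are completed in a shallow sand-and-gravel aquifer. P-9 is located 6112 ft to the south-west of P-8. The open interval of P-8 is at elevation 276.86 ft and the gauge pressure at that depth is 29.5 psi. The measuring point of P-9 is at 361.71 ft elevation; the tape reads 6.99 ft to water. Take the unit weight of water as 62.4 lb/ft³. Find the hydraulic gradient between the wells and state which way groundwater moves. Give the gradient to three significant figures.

i ≈ 0.00160; groundwater flows toward the north-east

Pressure head at P-8: ψ = 144·P/γ = 144 × 29.5 / 62.4 = 68.08 ft.
Total head at P-8: h = z + ψ = 276.86 + 68.08 = 344.94 ft.
Total head at P-9: h = 361.71 − 6.99 = 354.72 ft.
Head difference: h(P-8) − h(P-9) = 344.94 − 354.72 = -9.78 ft.
Hydraulic gradient: i = |Δh| / L = 9.78 / 6112 = 0.00160.
Flow is from higher to lower head: from P-9 toward P-8, i.e. toward the north-east.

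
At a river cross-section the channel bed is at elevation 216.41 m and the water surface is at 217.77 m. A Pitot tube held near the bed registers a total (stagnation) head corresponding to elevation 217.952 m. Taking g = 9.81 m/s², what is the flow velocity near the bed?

v ≈ 1.89 m/s

Near the bed, under hydrostatic conditions, the piezometric head (z + ψ) equals the free-surface elevation, 217.77 m.
Velocity head = total − piezometric = 217.952 − 217.77 = 0.182 m.
v = √(2g·h_v) = √(2 × 9.81 × 0.182) = 1.89 m/s.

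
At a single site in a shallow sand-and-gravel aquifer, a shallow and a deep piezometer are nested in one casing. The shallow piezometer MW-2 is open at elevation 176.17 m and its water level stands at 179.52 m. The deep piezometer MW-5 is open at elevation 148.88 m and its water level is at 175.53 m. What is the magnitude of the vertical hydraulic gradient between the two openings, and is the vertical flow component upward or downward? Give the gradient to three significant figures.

Total head at MW-2: h = 179.52 m (water level in the standpipe).
Total head at MW-5: h = 175.53 m.
Δh = h(MW-2) − h(MW-5) = 179.52 − 175.53 = 3.99 m.
Vertical separation Δz = 176.17 − 148.88 = 27.29 m.
|i_v| = |Δh| / Δz = 3.99 / 27.29 = 0.146.
Head is higher in the shallow piezometer, so vertical flow is downward (recharge condition).

|i_v| ≈ 0.146; vertical flow is downward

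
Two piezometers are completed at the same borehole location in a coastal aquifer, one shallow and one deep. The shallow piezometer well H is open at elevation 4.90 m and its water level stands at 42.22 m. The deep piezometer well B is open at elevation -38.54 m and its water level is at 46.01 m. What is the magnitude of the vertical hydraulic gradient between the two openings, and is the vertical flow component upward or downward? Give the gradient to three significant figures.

Total head at well H: h = 42.22 m (water level in the standpipe).
Total head at well B: h = 46.01 m.
Δh = h(well H) − h(well B) = 42.22 − 46.01 = -3.79 m.
Vertical separation Δz = 4.90 − (-38.54) = 43.44 m.
|i_v| = |Δh| / Δz = 3.79 / 43.44 = 0.0872.
Head is higher in the deep piezometer, so vertical flow is upward (discharge condition).

|i_v| ≈ 0.0872; vertical flow is upward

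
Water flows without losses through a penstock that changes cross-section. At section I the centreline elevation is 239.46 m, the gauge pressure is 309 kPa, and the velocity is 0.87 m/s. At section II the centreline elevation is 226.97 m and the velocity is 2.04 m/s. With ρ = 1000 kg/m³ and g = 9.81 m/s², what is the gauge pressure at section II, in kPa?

Pressure head at I: ψ₁ = P₁/(ρg) = 309×1000 / (1000 × 9.81) = 31.50 m.
Velocity heads: v₁²/2g = 0.87²/19.62 = 0.039 m; v₂²/2g = 2.04²/19.62 = 0.212 m.
Total head H = z₁ + ψ₁ + v₁²/2g = 239.46 + 31.50 + 0.039 = 271.00 m.
ψ₂ = H − z₂ − v₂²/2g = 271.00 − 226.97 − 0.212 = 43.82 m.
P₂ = ρgψ₂ = 1000 × 9.81 × 43.82 ≈ 430 kPa.

P₂ ≈ 430 kPa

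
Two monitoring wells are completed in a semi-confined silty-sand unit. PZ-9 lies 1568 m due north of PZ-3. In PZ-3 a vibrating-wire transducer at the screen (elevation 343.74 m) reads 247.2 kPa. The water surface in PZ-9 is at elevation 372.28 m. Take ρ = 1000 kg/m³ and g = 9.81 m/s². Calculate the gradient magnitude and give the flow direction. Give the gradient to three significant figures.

Pressure head at PZ-3: ψ = P/(ρg) = 247.2×1000 / (1000 × 9.81) = 25.20 m.
Total head at PZ-3: h = z + ψ = 343.74 + 25.20 = 368.94 m.
Total head at PZ-9: h = 372.28 m (water level in the piezometer is the total head).
Head difference: h(PZ-3) − h(PZ-9) = 368.94 − 372.28 = -3.34 m.
Hydraulic gradient: i = |Δh| / L = 3.34 / 1568 = 0.00213.
Flow is from higher to lower head: from PZ-9 toward PZ-3, i.e. toward the south.

i ≈ 0.00213; groundwater flows toward the south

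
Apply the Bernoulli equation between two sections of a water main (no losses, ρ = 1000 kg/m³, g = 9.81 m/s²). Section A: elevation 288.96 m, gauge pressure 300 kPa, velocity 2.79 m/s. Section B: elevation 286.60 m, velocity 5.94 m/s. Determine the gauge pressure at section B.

Pressure head at A: ψ₁ = P₁/(ρg) = 300×1000 / (1000 × 9.81) = 30.58 m.
Velocity heads: v₁²/2g = 2.79²/19.62 = 0.397 m; v₂²/2g = 5.94²/19.62 = 1.798 m.
Total head H = z₁ + ψ₁ + v₁²/2g = 288.96 + 30.58 + 0.397 = 319.94 m.
ψ₂ = H − z₂ − v₂²/2g = 319.94 − 286.60 − 1.798 = 31.54 m.
P₂ = ρgψ₂ = 1000 × 9.81 × 31.54 ≈ 309 kPa.

P₂ ≈ 309 kPa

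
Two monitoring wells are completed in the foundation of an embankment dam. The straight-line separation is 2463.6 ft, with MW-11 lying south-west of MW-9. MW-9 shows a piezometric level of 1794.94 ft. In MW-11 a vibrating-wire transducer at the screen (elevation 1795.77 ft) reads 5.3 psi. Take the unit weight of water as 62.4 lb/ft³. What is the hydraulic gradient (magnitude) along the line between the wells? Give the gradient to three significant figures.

i ≈ 0.00530

Total head at MW-9: h = 1794.94 ft (water level in the piezometer is the total head).
Pressure head at MW-11: ψ = 144·P/γ = 144 × 5.3 / 62.4 = 12.23 ft.
Total head at MW-11: h = z + ψ = 1795.77 + 12.23 = 1808.00 ft.
Head difference: h(MW-9) − h(MW-11) = 1794.94 − 1808.00 = -13.06 ft.
Hydraulic gradient: i = |Δh| / L = 13.06 / 2463.6 = 0.00530.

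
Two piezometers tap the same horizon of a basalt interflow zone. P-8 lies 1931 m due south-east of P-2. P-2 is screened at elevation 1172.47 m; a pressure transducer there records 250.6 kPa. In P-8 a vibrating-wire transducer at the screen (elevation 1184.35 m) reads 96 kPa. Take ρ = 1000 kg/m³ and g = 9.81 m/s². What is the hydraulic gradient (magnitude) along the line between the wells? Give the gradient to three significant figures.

i ≈ 0.00201

Pressure head at P-2: ψ = P/(ρg) = 250.6×1000 / (1000 × 9.81) = 25.55 m.
Total head at P-2: h = z + ψ = 1172.47 + 25.55 = 1198.02 m.
Pressure head at P-8: ψ = P/(ρg) = 96×1000 / (1000 × 9.81) = 9.79 m.
Total head at P-8: h = z + ψ = 1184.35 + 9.79 = 1194.14 m.
Head difference: h(P-2) − h(P-8) = 1198.02 − 1194.14 = 3.88 m.
Hydraulic gradient: i = |Δh| / L = 3.88 / 1931 = 0.00201.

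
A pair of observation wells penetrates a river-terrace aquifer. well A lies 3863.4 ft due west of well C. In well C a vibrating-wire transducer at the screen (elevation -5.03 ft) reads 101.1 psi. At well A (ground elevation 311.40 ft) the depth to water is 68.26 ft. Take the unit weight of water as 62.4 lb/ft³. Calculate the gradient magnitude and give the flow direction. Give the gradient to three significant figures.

Pressure head at well C: ψ = 144·P/γ = 144 × 101.1 / 62.4 = 233.31 ft.
Total head at well C: h = z + ψ = -5.03 + 233.31 = 228.28 ft.
Total head at well A: h = 311.40 − 68.26 = 243.14 ft.
Head difference: h(well C) − h(well A) = 228.28 − 243.14 = -14.86 ft.
Hydraulic gradient: i = |Δh| / L = 14.86 / 3863.4 = 0.00385.
Flow is from higher to lower head: from well A toward well C, i.e. toward the east.

i ≈ 0.00385; groundwater flows toward the east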